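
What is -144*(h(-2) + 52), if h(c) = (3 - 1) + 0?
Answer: -7776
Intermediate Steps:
h(c) = 2 (h(c) = 2 + 0 = 2)
-144*(h(-2) + 52) = -144*(2 + 52) = -144*54 = -7776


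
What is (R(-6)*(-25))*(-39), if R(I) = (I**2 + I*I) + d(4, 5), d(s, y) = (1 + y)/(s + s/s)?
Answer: 71370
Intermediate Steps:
d(s, y) = (1 + y)/(1 + s) (d(s, y) = (1 + y)/(s + 1) = (1 + y)/(1 + s))
R(I) = 6/5 + 2*I**2 (R(I) = (I**2 + I*I) + (1 + 5)/(1 + 4) = (I**2 + I**2) + 6/5 = 2*I**2 + (1/5)*6 = 2*I**2 + 6/5 = 6/5 + 2*I**2)
(R(-6)*(-25))*(-39) = ((6/5 + 2*(-6)**2)*(-25))*(-39) = ((6/5 + 2*36)*(-25))*(-39) = ((6/5 + 72)*(-25))*(-39) = ((366/5)*(-25))*(-39) = -1830*(-39) = 71370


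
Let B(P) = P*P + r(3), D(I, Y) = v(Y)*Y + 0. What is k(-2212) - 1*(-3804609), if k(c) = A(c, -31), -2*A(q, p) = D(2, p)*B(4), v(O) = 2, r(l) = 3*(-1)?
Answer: 3805012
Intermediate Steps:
r(l) = -3
D(I, Y) = 2*Y (D(I, Y) = 2*Y + 0 = 2*Y)
B(P) = -3 + P² (B(P) = P*P - 3 = P² - 3 = -3 + P²)
A(q, p) = -13*p (A(q, p) = -2*p*(-3 + 4²)/2 = -2*p*(-3 + 16)/2 = -2*p*13/2 = -13*p)
k(c) = 403 (k(c) = -13*(-31) = 403)
k(-2212) - 1*(-3804609) = 403 - 1*(-3804609) = 403 + 3804609 = 3805012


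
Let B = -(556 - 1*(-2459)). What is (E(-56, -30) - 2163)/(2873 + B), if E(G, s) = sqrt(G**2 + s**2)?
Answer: 2163/142 - sqrt(1009)/71 ≈ 14.785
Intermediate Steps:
B = -3015 (B = -(556 + 2459) = -1*3015 = -3015)
(E(-56, -30) - 2163)/(2873 + B) = (sqrt((-56)**2 + (-30)**2) - 2163)/(2873 - 3015) = (sqrt(3136 + 900) - 2163)/(-142) = (sqrt(4036) - 2163)*(-1/142) = (2*sqrt(1009) - 2163)*(-1/142) = (-2163 + 2*sqrt(1009))*(-1/142) = 2163/142 - sqrt(1009)/71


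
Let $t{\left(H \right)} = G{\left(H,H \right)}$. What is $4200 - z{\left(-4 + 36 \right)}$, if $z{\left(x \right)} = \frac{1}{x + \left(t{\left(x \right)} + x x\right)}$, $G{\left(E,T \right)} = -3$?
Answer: $\frac{4422599}{1053} \approx 4200.0$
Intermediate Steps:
$t{\left(H \right)} = -3$
$z{\left(x \right)} = \frac{1}{-3 + x + x^{2}}$ ($z{\left(x \right)} = \frac{1}{x + \left(-3 + x x\right)} = \frac{1}{x + \left(-3 + x^{2}\right)} = \frac{1}{-3 + x + x^{2}}$)
$4200 - z{\left(-4 + 36 \right)} = 4200 - \frac{1}{-3 + \left(-4 + 36\right) + \left(-4 + 36\right)^{2}} = 4200 - \frac{1}{-3 + 32 + 32^{2}} = 4200 - \frac{1}{-3 + 32 + 1024} = 4200 - \frac{1}{1053} = \frac{4422599}{1053}$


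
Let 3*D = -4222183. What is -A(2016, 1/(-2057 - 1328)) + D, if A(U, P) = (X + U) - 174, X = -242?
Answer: -4226983/3 ≈ -1.4090e+6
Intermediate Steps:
A(U, P) = -416 + U (A(U, P) = (-242 + U) - 174 = -416 + U)
D = -4222183/3 (D = (1/3)*(-4222183) = -4222183/3 ≈ -1.4074e+6)
-A(2016, 1/(-2057 - 1328)) + D = -(-416 + 2016) - 4222183/3 = -1*1600 - 4222183/3 = -1600 - 4222183/3 = -4226983/3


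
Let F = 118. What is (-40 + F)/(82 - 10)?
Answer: 13/12 ≈ 1.0833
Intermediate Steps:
(-40 + F)/(82 - 10) = (-40 + 118)/(82 - 10) = 78/72 = (1/72)*78 = 13/12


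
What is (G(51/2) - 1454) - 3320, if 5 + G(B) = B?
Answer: -9507/2 ≈ -4753.5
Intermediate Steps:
G(B) = -5 + B
(G(51/2) - 1454) - 3320 = ((-5 + 51/2) - 1454) - 3320 = (41/2 - 1454) - 3320 = -2867/2 - 3320 = -9507/2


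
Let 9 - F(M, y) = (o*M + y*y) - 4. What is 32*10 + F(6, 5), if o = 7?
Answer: 266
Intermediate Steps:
F(M, y) = 13 - y**2 - 7*M (F(M, y) = 9 - ((7*M + y*y) - 4) = 9 - ((7*M + y**2) - 4) = 9 - ((y**2 + 7*M) - 4) = 9 - (-4 + y**2 + 7*M) = 9 + (4 - y**2 - 7*M) = 13 - y**2 - 7*M)
32*10 + F(6, 5) = 32*10 + (13 - 1*5**2 - 7*6) = 320 + (13 - 1*25 - 42) = 320 + (13 - 25 - 42) = 320 - 54 = 266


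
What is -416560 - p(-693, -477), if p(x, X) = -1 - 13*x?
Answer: -425568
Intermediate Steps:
-416560 - p(-693, -477) = -416560 - (-1 - 13*(-693)) = -416560 - (-1 + 9009) = -416560 - 1*9008 = -416560 - 9008 = -425568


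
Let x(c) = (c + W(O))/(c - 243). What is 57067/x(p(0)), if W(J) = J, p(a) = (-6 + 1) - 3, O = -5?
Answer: 14323817/13 ≈ 1.1018e+6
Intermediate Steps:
p(a) = -8 (p(a) = -5 - 3 = -8)
x(c) = (-5 + c)/(-243 + c) (x(c) = (c - 5)/(c - 243) = (-5 + c)/(-243 + c))
57067/x(p(0)) = 57067/(((-5 - 8)/(-243 - 8))) = 57067/((-13/(-251))) = 57067/((-1/251*(-13))) = 57067/(13/251) = 57067*(251/13) = 14323817/13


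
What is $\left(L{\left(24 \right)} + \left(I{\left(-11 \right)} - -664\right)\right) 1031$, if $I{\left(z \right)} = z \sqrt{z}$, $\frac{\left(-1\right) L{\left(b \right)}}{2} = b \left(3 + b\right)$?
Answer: $-651592 - 11341 i \sqrt{11} \approx -6.5159 \cdot 10^{5} - 37614.0 i$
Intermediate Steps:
$L{\left(b \right)} = - 2 b \left(3 + b\right)$
$I{\left(z \right)} = z^{\frac{3}{2}}$
$\left(L{\left(24 \right)} + \left(I{\left(-11 \right)} - -664\right)\right) 1031 = \left(\left(-2\right) 24 \left(3 + 24\right) + \left(\left(-11\right)^{\frac{3}{2}} - -664\right)\right) 1031 = \left(\left(-2\right) 24 \cdot 27 + \left(- 11 i \sqrt{11} + 664\right)\right) 1031 = \left(-1296 + \left(664 - 11 i \sqrt{11}\right)\right) 1031 = \left(-632 - 11 i \sqrt{11}\right) 1031 = -651592 - 11341 i \sqrt{11}$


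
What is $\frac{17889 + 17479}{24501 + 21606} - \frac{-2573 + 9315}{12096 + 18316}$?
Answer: $\frac{382379111}{701103042} \approx 0.5454$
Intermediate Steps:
$\frac{17889 + 17479}{24501 + 21606} - \frac{-2573 + 9315}{12096 + 18316} = \frac{35368}{46107} - \frac{6742}{30412} = 35368 \cdot \frac{1}{46107} - 6742 \cdot \frac{1}{30412} = \frac{35368}{46107} - \frac{3371}{15206} = \frac{382379111}{701103042}$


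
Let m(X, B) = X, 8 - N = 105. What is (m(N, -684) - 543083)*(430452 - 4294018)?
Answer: 2098611779880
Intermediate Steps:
N = -97 (N = 8 - 1*105 = 8 - 105 = -97)
(m(N, -684) - 543083)*(430452 - 4294018) = (-97 - 543083)*(430452 - 4294018) = -543180*(-3863566) = 2098611779880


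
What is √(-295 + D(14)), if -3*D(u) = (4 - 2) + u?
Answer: I*√2703/3 ≈ 17.33*I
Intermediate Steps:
D(u) = -⅔ - u/3 (D(u) = -((4 - 2) + u)/3 = -(2 + u)/3 = -⅔ - u/3)
√(-295 + D(14)) = √(-295 + (-⅔ - ⅓*14)) = √(-295 + (-⅔ - 14/3)) = √(-295 - 16/3) = √(-901/3) = I*√2703/3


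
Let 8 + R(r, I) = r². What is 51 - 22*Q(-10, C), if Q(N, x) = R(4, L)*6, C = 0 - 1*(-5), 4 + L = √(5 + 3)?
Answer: -1005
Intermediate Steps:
L = -4 + 2*√2 (L = -4 + √(5 + 3) = -4 + √8 = -4 + 2*√2 ≈ -1.1716)
R(r, I) = -8 + r²
C = 5 (C = 0 + 5 = 5)
Q(N, x) = 48 (Q(N, x) = (-8 + 4²)*6 = (-8 + 16)*6 = 8*6 = 48)
51 - 22*Q(-10, C) = 51 - 22*48 = 51 - 1056 = -1005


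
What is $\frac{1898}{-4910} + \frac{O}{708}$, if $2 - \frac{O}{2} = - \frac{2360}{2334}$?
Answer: $- \frac{191711056}{507102345} \approx -0.37805$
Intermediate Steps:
$O = \frac{7028}{1167}$ ($O = 4 - 2 \left(- \frac{2360}{2334}\right) = 4 - 2 \left(\left(-2360\right) \frac{1}{2334}\right) = 4 - - \frac{2360}{1167} = 4 + \frac{2360}{1167} = \frac{7028}{1167} \approx 6.0223$)
$\frac{1898}{-4910} + \frac{O}{708} = \frac{1898}{-4910} + \frac{7028}{1167 \cdot 708} = 1898 \left(- \frac{1}{4910}\right) + \frac{7028}{1167} \cdot \frac{1}{708} = - \frac{949}{2455} + \frac{1757}{206559} = - \frac{191711056}{507102345}$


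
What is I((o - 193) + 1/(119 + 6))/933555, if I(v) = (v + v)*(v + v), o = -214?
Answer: 3450885168/4862265625 ≈ 0.70973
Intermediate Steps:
I(v) = 4*v² (I(v) = (2*v)*(2*v) = 4*v²)
I((o - 193) + 1/(119 + 6))/933555 = (4*((-214 - 193) + 1/(119 + 6))²)/933555 = (4*(-407 + 1/125)²)*(1/933555) = (4*(-50874/125)²)*(1/933555) = (4*(2588163876/15625))*(1/933555) = (10352655504/15625)*(1/933555) = 3450885168/4862265625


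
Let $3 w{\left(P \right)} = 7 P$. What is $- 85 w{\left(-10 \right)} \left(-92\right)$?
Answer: $- \frac{547400}{3} \approx -1.8247 \cdot 10^{5}$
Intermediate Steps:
$w{\left(P \right)} = \frac{7 P}{3}$
$- 85 w{\left(-10 \right)} \left(-92\right) = - 85 \cdot \frac{7}{3} \left(-10\right) \left(-92\right) = \left(-85\right) \left(- \frac{70}{3}\right) \left(-92\right) = \frac{5950}{3} \left(-92\right) = - \frac{547400}{3}$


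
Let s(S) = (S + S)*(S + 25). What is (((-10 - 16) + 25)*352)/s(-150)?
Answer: -88/9375 ≈ -0.0093867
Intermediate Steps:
s(S) = 2*S*(25 + S) (s(S) = (2*S)*(25 + S) = 2*S*(25 + S))
(((-10 - 16) + 25)*352)/s(-150) = (((-10 - 16) + 25)*352)/((2*(-150)*(25 - 150))) = ((-26 + 25)*352)/((2*(-150)*(-125))) = -1*352/37500 = -352*1/37500 = -88/9375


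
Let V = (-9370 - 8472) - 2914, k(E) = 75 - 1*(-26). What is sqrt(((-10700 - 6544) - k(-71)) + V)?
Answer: I*sqrt(38101) ≈ 195.19*I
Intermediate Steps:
k(E) = 101 (k(E) = 75 + 26 = 101)
V = -20756 (V = -17842 - 2914 = -20756)
sqrt(((-10700 - 6544) - k(-71)) + V) = sqrt(((-10700 - 6544) - 1*101) - 20756) = sqrt((-17244 - 101) - 20756) = sqrt(-17345 - 20756) = sqrt(-38101) = I*sqrt(38101)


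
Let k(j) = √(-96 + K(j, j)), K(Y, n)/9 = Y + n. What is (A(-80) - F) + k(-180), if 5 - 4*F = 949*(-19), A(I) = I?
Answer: -4589 + 2*I*√834 ≈ -4589.0 + 57.758*I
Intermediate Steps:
K(Y, n) = 9*Y + 9*n (K(Y, n) = 9*(Y + n) = 9*Y + 9*n)
F = 4509 (F = 5/4 - 949*(-19)/4 = 5/4 - ¼*(-18031) = 5/4 + 18031/4 = 4509)
k(j) = √(-96 + 18*j) (k(j) = √(-96 + (9*j + 9*j)) = √(-96 + 18*j))
(A(-80) - F) + k(-180) = (-80 - 1*4509) + √(-96 + 18*(-180)) = (-80 - 4509) + √(-96 - 3240) = -4589 + √(-3336) = -4589 + 2*I*√834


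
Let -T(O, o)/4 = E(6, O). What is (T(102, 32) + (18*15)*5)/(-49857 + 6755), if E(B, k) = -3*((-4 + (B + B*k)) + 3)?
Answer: -4377/21551 ≈ -0.20310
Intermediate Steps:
E(B, k) = 3 - 3*B - 3*B*k (E(B, k) = -3*((-4 + B + B*k) + 3) = -3*(-1 + B + B*k) = 3 - 3*B - 3*B*k)
T(O, o) = 60 + 72*O (T(O, o) = -4*(3 - 3*6 - 3*6*O) = -4*(3 - 18 - 18*O) = -4*(-15 - 18*O) = 60 + 72*O)
(T(102, 32) + (18*15)*5)/(-49857 + 6755) = ((60 + 72*102) + (18*15)*5)/(-49857 + 6755) = ((60 + 7344) + 270*5)/(-43102) = (7404 + 1350)*(-1/43102) = 8754*(-1/43102) = -4377/21551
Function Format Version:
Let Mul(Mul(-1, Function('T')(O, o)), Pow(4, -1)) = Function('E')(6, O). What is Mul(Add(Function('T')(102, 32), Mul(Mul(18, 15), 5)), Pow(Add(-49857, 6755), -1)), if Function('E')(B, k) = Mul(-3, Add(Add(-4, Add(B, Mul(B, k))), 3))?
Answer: Rational(-4377, 21551) ≈ -0.20310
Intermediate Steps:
Function('E')(B, k) = Add(3, Mul(-3, B), Mul(-3, B, k)) (Function('E')(B, k) = Mul(-3, Add(Add(-4, B, Mul(B, k)), 3)) = Mul(-3, Add(-1, B, Mul(B, k))) = Add(3, Mul(-3, B), Mul(-3, B, k)))
Function('T')(O, o) = Add(60, Mul(72, O)) (Function('T')(O, o) = Mul(-4, Add(3, Mul(-3, 6), Mul(-3, 6, O))) = Mul(-4, Add(3, -18, Mul(-18, O))) = Mul(-4, Add(-15, Mul(-18, O))) = Add(60, Mul(72, O)))
Mul(Add(Function('T')(102, 32), Mul(Mul(18, 15), 5)), Pow(Add(-49857, 6755), -1)) = Mul(Add(Add(60, Mul(72, 102)), Mul(Mul(18, 15), 5)), Pow(Add(-49857, 6755), -1)) = Mul(Add(Add(60, 7344), Mul(270, 5)), Pow(-43102, -1)) = Mul(Add(7404, 1350), Rational(-1, 43102)) = Mul(8754, Rational(-1, 43102)) = Rational(-4377, 21551)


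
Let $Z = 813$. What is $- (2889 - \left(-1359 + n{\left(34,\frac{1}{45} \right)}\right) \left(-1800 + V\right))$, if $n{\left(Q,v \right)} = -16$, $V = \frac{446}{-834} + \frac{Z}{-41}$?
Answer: $\frac{42744407267}{17097} \approx 2.5001 \cdot 10^{6}$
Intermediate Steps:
$V = - \frac{348164}{17097}$ ($V = \frac{446}{-834} + \frac{813}{-41} = 446 \left(- \frac{1}{834}\right) + 813 \left(- \frac{1}{41}\right) = - \frac{223}{417} - \frac{813}{41} = - \frac{348164}{17097} \approx -20.364$)
$- (2889 - \left(-1359 + n{\left(34,\frac{1}{45} \right)}\right) \left(-1800 + V\right)) = - (2889 - \left(-1359 - 16\right) \left(-1800 - \frac{348164}{17097}\right)) = - (2889 - \left(-1375\right) \left(- \frac{31122764}{17097}\right)) = - (2889 - \frac{42793800500}{17097}) = \left(-1\right) \left(- \frac{42744407267}{17097}\right) = \frac{42744407267}{17097}$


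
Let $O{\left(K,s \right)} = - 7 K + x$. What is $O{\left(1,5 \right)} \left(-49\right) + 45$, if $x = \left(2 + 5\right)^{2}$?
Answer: $-2013$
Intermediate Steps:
$x = 49$ ($x = 7^{2} = 49$)
$O{\left(K,s \right)} = 49 - 7 K$ ($O{\left(K,s \right)} = - 7 K + 49 = 49 - 7 K$)
$O{\left(1,5 \right)} \left(-49\right) + 45 = \left(49 - 7\right) \left(-49\right) + 45 = 42 \left(-49\right) + 45 = -2058 + 45 = -2013$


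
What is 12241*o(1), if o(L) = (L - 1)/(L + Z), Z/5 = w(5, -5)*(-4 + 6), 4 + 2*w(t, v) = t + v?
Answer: 0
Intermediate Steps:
w(t, v) = -2 + t/2 + v/2 (w(t, v) = -2 + (t + v)/2 = -2 + (t/2 + v/2) = -2 + t/2 + v/2)
Z = -20 (Z = 5*((-2 + (1/2)*5 + (1/2)*(-5))*(-4 + 6)) = 5*((-2 + 5/2 - 5/2)*2) = 5*(-2*2) = 5*(-4) = -20)
o(L) = (-1 + L)/(-20 + L) (o(L) = (L - 1)/(L - 20) = (-1 + L)/(-20 + L))
12241*o(1) = 12241*((-1 + 1)/(-20 + 1)) = 12241*(0/(-19)) = 12241*(-1/19*0) = 12241*0 = 0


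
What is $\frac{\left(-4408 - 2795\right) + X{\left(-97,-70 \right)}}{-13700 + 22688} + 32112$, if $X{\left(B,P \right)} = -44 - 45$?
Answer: $\frac{72153841}{2247} \approx 32111.0$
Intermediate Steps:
$X{\left(B,P \right)} = -89$ ($X{\left(B,P \right)} = -44 - 45 = -89$)
$\frac{\left(-4408 - 2795\right) + X{\left(-97,-70 \right)}}{-13700 + 22688} + 32112 = \frac{\left(-4408 - 2795\right) - 89}{-13700 + 22688} + 32112 = \frac{\left(-4408 - 2795\right) - 89}{8988} + 32112 = \left(-7203 - 89\right) \frac{1}{8988} + 32112 = \left(-7292\right) \frac{1}{8988} + 32112 = - \frac{1823}{2247} + 32112 = \frac{72153841}{2247}$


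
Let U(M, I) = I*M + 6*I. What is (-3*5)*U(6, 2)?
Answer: -360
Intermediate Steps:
U(M, I) = 6*I + I*M
(-3*5)*U(6, 2) = (-3*5)*(2*(6 + 6)) = -30*12 = -15*24 = -360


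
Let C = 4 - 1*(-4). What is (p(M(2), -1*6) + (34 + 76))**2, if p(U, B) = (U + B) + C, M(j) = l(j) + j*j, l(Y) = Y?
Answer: 13924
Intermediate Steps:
C = 8 (C = 4 + 4 = 8)
M(j) = j + j**2 (M(j) = j + j*j = j + j**2)
p(U, B) = 8 + B + U (p(U, B) = (U + B) + 8 = (B + U) + 8 = 8 + B + U)
(p(M(2), -1*6) + (34 + 76))**2 = ((8 - 1*6 + 2*(1 + 2)) + (34 + 76))**2 = ((8 - 6 + 2*3) + 110)**2 = ((8 - 6 + 6) + 110)**2 = (8 + 110)**2 = 118**2 = 13924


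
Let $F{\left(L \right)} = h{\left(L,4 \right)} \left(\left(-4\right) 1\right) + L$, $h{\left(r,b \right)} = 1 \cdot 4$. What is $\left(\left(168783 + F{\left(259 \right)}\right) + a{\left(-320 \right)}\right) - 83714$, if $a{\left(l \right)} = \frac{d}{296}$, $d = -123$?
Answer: $\frac{25252229}{296} \approx 85312.0$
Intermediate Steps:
$h{\left(r,b \right)} = 4$
$F{\left(L \right)} = -16 + L$ ($F{\left(L \right)} = 4 \left(\left(-4\right) 1\right) + L = 4 \left(-4\right) + L = -16 + L$)
$a{\left(l \right)} = - \frac{123}{296}$
$\left(\left(168783 + F{\left(259 \right)}\right) + a{\left(-320 \right)}\right) - 83714 = \left(\left(168783 + \left(-16 + 259\right)\right) - \frac{123}{296}\right) - 83714 = \left(\left(168783 + 243\right) - \frac{123}{296}\right) - 83714 = \left(169026 - \frac{123}{296}\right) - 83714 = \frac{50031573}{296} - 83714 = \frac{25252229}{296}$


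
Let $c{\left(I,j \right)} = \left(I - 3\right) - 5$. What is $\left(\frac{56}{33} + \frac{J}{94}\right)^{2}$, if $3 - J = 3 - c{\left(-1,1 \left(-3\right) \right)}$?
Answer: $\frac{24671089}{9622404} \approx 2.5639$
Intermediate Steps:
$c{\left(I,j \right)} = -8 + I$ ($c{\left(I,j \right)} = \left(-3 + I\right) - 5 = -8 + I$)
$J = -9$ ($J = 3 - \left(3 - \left(-8 - 1\right)\right) = 3 - \left(3 - -9\right) = 3 - \left(3 + 9\right) = 3 - 12 = -9$)
$\left(\frac{56}{33} + \frac{J}{94}\right)^{2} = \left(\frac{56}{33} - \frac{9}{94}\right)^{2} = \left(\frac{4967}{3102}\right)^{2} = \frac{24671089}{9622404}$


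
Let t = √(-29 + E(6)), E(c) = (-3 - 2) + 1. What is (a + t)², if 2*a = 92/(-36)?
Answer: (23 - 18*I*√33)²/324 ≈ -31.367 - 14.681*I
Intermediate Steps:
a = -23/18 (a = (92/(-36))/2 = (92*(-1/36))/2 = (½)*(-23/9) = -23/18 ≈ -1.2778)
E(c) = -4 (E(c) = -5 + 1 = -4)
t = I*√33 (t = √(-29 - 4) = √(-33) = I*√33 ≈ 5.7446*I)
(a + t)² = (-23/18 + I*√33)²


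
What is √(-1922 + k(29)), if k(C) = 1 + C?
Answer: 2*I*√473 ≈ 43.497*I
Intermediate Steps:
√(-1922 + k(29)) = √(-1922 + (1 + 29)) = √(-1922 + 30) = √(-1892) = 2*I*√473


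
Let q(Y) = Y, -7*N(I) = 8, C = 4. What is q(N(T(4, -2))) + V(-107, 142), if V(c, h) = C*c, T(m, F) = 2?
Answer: -3004/7 ≈ -429.14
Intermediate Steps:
N(I) = -8/7 (N(I) = -⅐*8 = -8/7)
V(c, h) = 4*c
q(N(T(4, -2))) + V(-107, 142) = -8/7 + 4*(-107) = -8/7 - 428 = -3004/7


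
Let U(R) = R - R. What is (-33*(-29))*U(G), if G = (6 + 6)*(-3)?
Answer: 0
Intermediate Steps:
G = -36 (G = 12*(-3) = -36)
U(R) = 0
(-33*(-29))*U(G) = -33*(-29)*0 = 957*0 = 0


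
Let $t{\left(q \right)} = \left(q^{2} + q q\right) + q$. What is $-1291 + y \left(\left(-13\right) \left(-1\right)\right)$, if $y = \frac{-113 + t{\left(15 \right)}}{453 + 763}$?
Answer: $- \frac{48915}{38} \approx -1287.2$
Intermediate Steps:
$t{\left(q \right)} = q + 2 q^{2}$ ($t{\left(q \right)} = \left(q^{2} + q^{2}\right) + q = 2 q^{2} + q = q + 2 q^{2}$)
$y = \frac{11}{38}$ ($y = \frac{-113 + 15 \left(1 + 2 \cdot 15\right)}{453 + 763} = \frac{-113 + 15 \left(1 + 30\right)}{1216} = \left(-113 + 15 \cdot 31\right) \frac{1}{1216} = \left(-113 + 465\right) \frac{1}{1216} = 352 \cdot \frac{1}{1216} = \frac{11}{38} \approx 0.28947$)
$-1291 + y \left(\left(-13\right) \left(-1\right)\right) = -1291 + \frac{11 \left(\left(-13\right) \left(-1\right)\right)}{38} = -1291 + \frac{11}{38} \cdot 13 = -1291 + \frac{143}{38} = - \frac{48915}{38}$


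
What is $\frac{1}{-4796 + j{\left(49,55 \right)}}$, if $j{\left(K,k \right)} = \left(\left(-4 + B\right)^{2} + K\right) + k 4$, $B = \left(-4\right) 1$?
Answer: $- \frac{1}{4463} \approx -0.00022406$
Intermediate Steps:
$B = -4$
$j{\left(K,k \right)} = 64 + K + 4 k$ ($j{\left(K,k \right)} = \left(\left(-4 - 4\right)^{2} + K\right) + k 4 = \left(\left(-8\right)^{2} + K\right) + 4 k = \left(64 + K\right) + 4 k = 64 + K + 4 k$)
$\frac{1}{-4796 + j{\left(49,55 \right)}} = \frac{1}{-4796 + \left(64 + 49 + 4 \cdot 55\right)} = \frac{1}{-4796 + \left(64 + 49 + 220\right)} = \frac{1}{-4796 + 333} = \frac{1}{-4463} = - \frac{1}{4463}$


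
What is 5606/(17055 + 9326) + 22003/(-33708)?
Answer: -391494095/889250748 ≈ -0.44025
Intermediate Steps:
5606/(17055 + 9326) + 22003/(-33708) = 5606/26381 + 22003*(-1/33708) = 5606*(1/26381) - 22003/33708 = 5606/26381 - 22003/33708 = -391494095/889250748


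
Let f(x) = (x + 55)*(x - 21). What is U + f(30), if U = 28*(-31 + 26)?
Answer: 625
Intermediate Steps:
U = -140 (U = 28*(-5) = -140)
f(x) = (-21 + x)*(55 + x) (f(x) = (55 + x)*(-21 + x) = (-21 + x)*(55 + x))
U + f(30) = -140 + (-1155 + 30² + 34*30) = -140 + (-1155 + 900 + 1020) = -140 + 765 = 625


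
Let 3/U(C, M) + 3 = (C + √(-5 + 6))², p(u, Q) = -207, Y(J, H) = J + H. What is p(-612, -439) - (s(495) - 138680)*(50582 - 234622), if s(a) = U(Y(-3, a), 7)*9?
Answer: -3101591108816321/121523 ≈ -2.5523e+10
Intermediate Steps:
Y(J, H) = H + J
U(C, M) = 3/(-3 + (1 + C)²) (U(C, M) = 3/(-3 + (C + √(-5 + 6))²) = 3/(-3 + (C + √1)²) = 3/(-3 + (C + 1)²) = 3/(-3 + (1 + C)²))
s(a) = 27/(-3 + (-2 + a)²) (s(a) = (3/(-3 + (1 + (a - 3))²))*9 = (3/(-3 + (1 + (-3 + a))²))*9 = (3/(-3 + (-2 + a)²))*9 = 27/(-3 + (-2 + a)²))
p(-612, -439) - (s(495) - 138680)*(50582 - 234622) = -207 - (27/(-3 + (-2 + 495)²) - 138680)*(50582 - 234622) = -207 - (27/(-3 + 493²) - 138680)*(-184040) = -207 - (27/(-3 + 243049) - 138680)*(-184040) = -207 - (27/243046 - 138680)*(-184040) = -207 - (-33705619253)*(-184040)/243046 = -207 - 1*3101591083661060/121523 = -207 - 3101591083661060/121523 = -3101591108816321/121523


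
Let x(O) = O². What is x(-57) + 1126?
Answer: 4375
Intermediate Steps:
x(-57) + 1126 = (-57)² + 1126 = 3249 + 1126 = 4375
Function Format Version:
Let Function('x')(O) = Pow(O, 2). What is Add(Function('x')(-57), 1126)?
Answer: 4375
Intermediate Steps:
Add(Function('x')(-57), 1126) = Add(Pow(-57, 2), 1126) = Add(3249, 1126) = 4375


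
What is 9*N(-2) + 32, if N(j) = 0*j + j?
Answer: 14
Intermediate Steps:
N(j) = j (N(j) = 0 + j = j)
9*N(-2) + 32 = 9*(-2) + 32 = -18 + 32 = 14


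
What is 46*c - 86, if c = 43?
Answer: 1892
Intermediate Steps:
46*c - 86 = 46*43 - 86 = 1978 - 86 = 1892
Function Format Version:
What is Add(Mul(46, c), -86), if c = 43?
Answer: 1892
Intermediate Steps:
Add(Mul(46, c), -86) = Add(Mul(46, 43), -86) = Add(1978, -86) = 1892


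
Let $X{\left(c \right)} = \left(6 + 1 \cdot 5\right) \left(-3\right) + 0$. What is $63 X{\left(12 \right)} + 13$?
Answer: $-2066$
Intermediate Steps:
$X{\left(c \right)} = -33$ ($X{\left(c \right)} = \left(6 + 5\right) \left(-3\right) + 0 = 11 \left(-3\right) + 0 = -33 + 0 = -33$)
$63 X{\left(12 \right)} + 13 = 63 \left(-33\right) + 13 = -2079 + 13 = -2066$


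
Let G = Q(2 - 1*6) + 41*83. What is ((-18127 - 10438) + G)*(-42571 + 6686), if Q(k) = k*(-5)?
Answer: 902220670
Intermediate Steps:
Q(k) = -5*k
G = 3423 (G = -5*(2 - 1*6) + 41*83 = -5*(2 - 6) + 3403 = -5*(-4) + 3403 = 20 + 3403 = 3423)
((-18127 - 10438) + G)*(-42571 + 6686) = ((-18127 - 10438) + 3423)*(-42571 + 6686) = (-28565 + 3423)*(-35885) = -25142*(-35885) = 902220670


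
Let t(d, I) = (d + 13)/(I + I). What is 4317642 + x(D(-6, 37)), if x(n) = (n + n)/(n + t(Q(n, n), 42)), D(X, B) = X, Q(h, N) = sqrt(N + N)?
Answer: 1040953757634/241093 + 2016*I*sqrt(3)/241093 ≈ 4.3176e+6 + 0.014483*I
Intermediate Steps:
Q(h, N) = sqrt(2)*sqrt(N) (Q(h, N) = sqrt(2*N) = sqrt(2)*sqrt(N))
t(d, I) = (13 + d)/(2*I) (t(d, I) = (13 + d)/((2*I)) = (13 + d)*(1/(2*I)) = (13 + d)/(2*I))
x(n) = 2*n/(13/84 + n + sqrt(2)*sqrt(n)/84) (x(n) = (n + n)/(n + (1/2)*(13 + sqrt(2)*sqrt(n))/42) = (2*n)/(n + (1/2)*(1/42)*(13 + sqrt(2)*sqrt(n))) = (2*n)/(n + (13/84 + sqrt(2)*sqrt(n)/84)) = (2*n)/(13/84 + n + sqrt(2)*sqrt(n)/84) = 2*n/(13/84 + n + sqrt(2)*sqrt(n)/84))
4317642 + x(D(-6, 37)) = 4317642 + 168*(-6)/(13 + 84*(-6) + sqrt(2)*sqrt(-6)) = 4317642 + 168*(-6)/(13 - 504 + sqrt(2)*(I*sqrt(6))) = 4317642 + 168*(-6)/(13 - 504 + 2*I*sqrt(3)) = 4317642 + 168*(-6)/(-491 + 2*I*sqrt(3)) = 4317642 - 1008/(-491 + 2*I*sqrt(3))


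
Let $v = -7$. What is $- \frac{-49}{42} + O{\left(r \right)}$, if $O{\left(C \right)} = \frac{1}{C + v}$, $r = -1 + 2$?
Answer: $1$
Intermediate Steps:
$r = 1$
$O{\left(C \right)} = \frac{1}{-7 + C}$ ($O{\left(C \right)} = \frac{1}{C - 7} = \frac{1}{-7 + C}$)
$- \frac{-49}{42} + O{\left(r \right)} = - \frac{-49}{42} + \frac{1}{-7 + 1} = - \frac{-49}{42} + \frac{1}{-6} = \left(-1\right) \left(- \frac{7}{6}\right) - \frac{1}{6} = \frac{7}{6} - \frac{1}{6} = 1$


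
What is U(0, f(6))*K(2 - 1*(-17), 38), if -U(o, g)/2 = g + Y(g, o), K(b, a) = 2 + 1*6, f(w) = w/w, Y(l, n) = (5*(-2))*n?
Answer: -16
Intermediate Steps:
Y(l, n) = -10*n
f(w) = 1
K(b, a) = 8 (K(b, a) = 2 + 6 = 8)
U(o, g) = -2*g + 20*o (U(o, g) = -2*(g - 10*o) = -2*g + 20*o)
U(0, f(6))*K(2 - 1*(-17), 38) = (-2*1 + 20*0)*8 = (-2 + 0)*8 = -2*8 = -16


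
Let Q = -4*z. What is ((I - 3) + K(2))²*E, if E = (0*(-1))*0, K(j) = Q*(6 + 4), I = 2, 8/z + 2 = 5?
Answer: 0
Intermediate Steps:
z = 8/3 (z = 8/(-2 + 5) = 8/3 ≈ 2.6667)
Q = -32/3 (Q = -4*8/3 = -32/3 ≈ -10.667)
K(j) = -320/3 (K(j) = -32*(6 + 4)/3 = -32/3*10 = -320/3)
E = 0 (E = 0*0 = 0)
((I - 3) + K(2))²*E = ((2 - 3) - 320/3)²*0 = (-1 - 320/3)²*0 = (-323/3)²*0 = (104329/9)*0 = 0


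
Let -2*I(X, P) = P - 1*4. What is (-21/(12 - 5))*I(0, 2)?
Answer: -3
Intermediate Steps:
I(X, P) = 2 - P/2 (I(X, P) = -(P - 1*4)/2 = -(P - 4)/2 = -(-4 + P)/2 = 2 - P/2)
(-21/(12 - 5))*I(0, 2) = (-21/(12 - 5))*(2 - ½*2) = (-21/7)*(2 - 1) = -21*⅐*1 = -3*1 = -3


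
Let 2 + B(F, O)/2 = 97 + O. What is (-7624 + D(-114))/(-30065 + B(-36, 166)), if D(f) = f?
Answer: 7738/29543 ≈ 0.26192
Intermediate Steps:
B(F, O) = 190 + 2*O (B(F, O) = -4 + 2*(97 + O) = -4 + (194 + 2*O) = 190 + 2*O)
(-7624 + D(-114))/(-30065 + B(-36, 166)) = (-7624 - 114)/(-30065 + (190 + 2*166)) = -7738/(-30065 + (190 + 332)) = -7738/(-30065 + 522) = -7738/(-29543) = -7738*(-1/29543) = 7738/29543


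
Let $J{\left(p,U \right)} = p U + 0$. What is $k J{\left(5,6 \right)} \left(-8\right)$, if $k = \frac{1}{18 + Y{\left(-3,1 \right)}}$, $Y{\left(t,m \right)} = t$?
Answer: $-16$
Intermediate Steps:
$J{\left(p,U \right)} = U p$ ($J{\left(p,U \right)} = U p + 0 = U p$)
$k = \frac{1}{15}$ ($k = \frac{1}{18 - 3} = \frac{1}{15} \approx 0.066667$)
$k J{\left(5,6 \right)} \left(-8\right) = \frac{6 \cdot 5}{15} \left(-8\right) = \frac{1}{15} \cdot 30 \left(-8\right) = 2 \left(-8\right) = -16$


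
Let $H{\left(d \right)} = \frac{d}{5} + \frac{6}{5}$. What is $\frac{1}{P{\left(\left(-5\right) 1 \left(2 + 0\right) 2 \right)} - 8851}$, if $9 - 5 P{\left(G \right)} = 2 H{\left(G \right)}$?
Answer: $- \frac{25}{221202} \approx -0.00011302$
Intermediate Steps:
$H{\left(d \right)} = \frac{6}{5} + \frac{d}{5}$ ($H{\left(d \right)} = d \frac{1}{5} + 6 \cdot \frac{1}{5} = \frac{d}{5} + \frac{6}{5} = \frac{6}{5} + \frac{d}{5}$)
$P{\left(G \right)} = \frac{33}{25} - \frac{2 G}{25}$ ($P{\left(G \right)} = \frac{9}{5} - \frac{2 \left(\frac{6}{5} + \frac{G}{5}\right)}{5} = \frac{9}{5} - \frac{\frac{12}{5} + \frac{2 G}{5}}{5} = \frac{9}{5} - \left(\frac{12}{25} + \frac{2 G}{25}\right) = \frac{33}{25} - \frac{2 G}{25}$)
$\frac{1}{P{\left(\left(-5\right) 1 \left(2 + 0\right) 2 \right)} - 8851} = \frac{1}{\left(\frac{33}{25} - \frac{2 \left(-5\right) 1 \left(2 + 0\right) 2}{25}\right) - 8851} = \frac{1}{\left(\frac{33}{25} - \frac{2 \left(- 5 \cdot 2 \cdot 2\right)}{25}\right) - 8851} = \frac{1}{\left(\frac{33}{25} - \frac{2 \left(\left(-5\right) 4\right)}{25}\right) - 8851} = \frac{1}{\left(\frac{33}{25} - - \frac{8}{5}\right) - 8851} = \frac{1}{\left(\frac{33}{25} + \frac{8}{5}\right) - 8851} = \frac{1}{\frac{73}{25} - 8851} = \frac{1}{- \frac{221202}{25}} = - \frac{25}{221202}$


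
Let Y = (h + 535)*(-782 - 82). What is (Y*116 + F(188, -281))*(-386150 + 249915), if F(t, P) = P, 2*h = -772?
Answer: 2034486761395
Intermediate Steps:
h = -386 (h = (½)*(-772) = -386)
Y = -128736 (Y = (-386 + 535)*(-782 - 82) = 149*(-864) = -128736)
(Y*116 + F(188, -281))*(-386150 + 249915) = (-128736*116 - 281)*(-386150 + 249915) = (-14933376 - 281)*(-136235) = -14933657*(-136235) = 2034486761395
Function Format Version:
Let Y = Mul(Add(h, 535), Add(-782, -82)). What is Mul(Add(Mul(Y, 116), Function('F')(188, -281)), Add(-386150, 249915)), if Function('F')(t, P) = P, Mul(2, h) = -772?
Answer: 2034486761395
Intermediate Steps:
h = -386 (h = Mul(Rational(1, 2), -772) = -386)
Y = -128736 (Y = Mul(Add(-386, 535), Add(-782, -82)) = Mul(149, -864) = -128736)
Mul(Add(Mul(Y, 116), Function('F')(188, -281)), Add(-386150, 249915)) = Mul(Add(Mul(-128736, 116), -281), Add(-386150, 249915)) = Mul(Add(-14933376, -281), -136235) = Mul(-14933657, -136235) = 2034486761395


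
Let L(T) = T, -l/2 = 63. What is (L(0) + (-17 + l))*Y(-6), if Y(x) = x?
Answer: 858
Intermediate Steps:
l = -126 (l = -2*63 = -126)
(L(0) + (-17 + l))*Y(-6) = (0 + (-17 - 126))*(-6) = (0 - 143)*(-6) = -143*(-6) = 858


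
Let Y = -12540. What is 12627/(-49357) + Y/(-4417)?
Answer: 11493129/4449181 ≈ 2.5832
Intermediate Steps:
12627/(-49357) + Y/(-4417) = 12627/(-49357) - 12540/(-4417) = 12627*(-1/49357) - 12540*(-1/4417) = -12627/49357 + 12540/4417 = 11493129/4449181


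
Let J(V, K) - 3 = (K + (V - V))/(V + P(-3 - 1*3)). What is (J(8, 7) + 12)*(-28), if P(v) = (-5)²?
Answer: -14056/33 ≈ -425.94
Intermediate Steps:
P(v) = 25
J(V, K) = 3 + K/(25 + V) (J(V, K) = 3 + (K + (V - V))/(V + 25) = 3 + (K + 0)/(25 + V) = 3 + K/(25 + V))
(J(8, 7) + 12)*(-28) = ((75 + 7 + 3*8)/(25 + 8) + 12)*(-28) = ((75 + 7 + 24)/33 + 12)*(-28) = ((1/33)*106 + 12)*(-28) = (106/33 + 12)*(-28) = (502/33)*(-28) = -14056/33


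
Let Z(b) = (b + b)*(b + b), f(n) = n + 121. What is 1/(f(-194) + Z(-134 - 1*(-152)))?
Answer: 1/1223 ≈ 0.00081766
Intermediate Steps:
f(n) = 121 + n
Z(b) = 4*b**2 (Z(b) = (2*b)*(2*b) = 4*b**2)
1/(f(-194) + Z(-134 - 1*(-152))) = 1/((121 - 194) + 4*(-134 - 1*(-152))**2) = 1/(-73 + 4*(-134 + 152)**2) = 1/(-73 + 4*18**2) = 1/(-73 + 4*324) = 1/(-73 + 1296) = 1/1223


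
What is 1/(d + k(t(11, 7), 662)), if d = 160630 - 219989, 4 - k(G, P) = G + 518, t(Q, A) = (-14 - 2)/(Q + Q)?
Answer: -11/658595 ≈ -1.6702e-5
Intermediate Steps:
t(Q, A) = -8/Q (t(Q, A) = -16*1/(2*Q) = -8/Q)
k(G, P) = -514 - G (k(G, P) = 4 - (G + 518) = 4 - (518 + G) = 4 + (-518 - G) = -514 - G)
d = -59359
1/(d + k(t(11, 7), 662)) = 1/(-59359 + (-514 - (-8)/11)) = 1/(-59359 + (-514 - 1*(-8/11))) = 1/(-59359 + (-514 + 8/11)) = 1/(-59359 - 5646/11) = 1/(-658595/11) = -11/658595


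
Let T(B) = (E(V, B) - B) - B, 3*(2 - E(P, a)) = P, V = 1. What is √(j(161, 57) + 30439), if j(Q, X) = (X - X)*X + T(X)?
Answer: 2*√68235/3 ≈ 174.15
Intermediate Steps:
E(P, a) = 2 - P/3
T(B) = 5/3 - 2*B (T(B) = ((2 - ⅓*1) - B) - B = ((2 - ⅓) - B) - B = (5/3 - B) - B = 5/3 - 2*B)
j(Q, X) = 5/3 - 2*X (j(Q, X) = (X - X)*X + (5/3 - 2*X) = 0*X + (5/3 - 2*X) = 0 + (5/3 - 2*X) = 5/3 - 2*X)
√(j(161, 57) + 30439) = √((5/3 - 2*57) + 30439) = √((5/3 - 114) + 30439) = √(-337/3 + 30439) = √(90980/3) = 2*√68235/3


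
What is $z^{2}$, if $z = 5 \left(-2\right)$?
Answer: $100$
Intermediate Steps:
$z = -10$
$z^{2} = \left(-10\right)^{2} = 100$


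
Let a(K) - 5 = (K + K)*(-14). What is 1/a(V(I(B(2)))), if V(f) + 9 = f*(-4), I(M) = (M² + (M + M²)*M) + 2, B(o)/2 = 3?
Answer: 1/32737 ≈ 3.0546e-5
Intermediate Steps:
B(o) = 6 (B(o) = 2*3 = 6)
I(M) = 2 + M² + M*(M + M²) (I(M) = (M² + M*(M + M²)) + 2 = 2 + M² + M*(M + M²))
V(f) = -9 - 4*f (V(f) = -9 + f*(-4) = -9 - 4*f)
a(K) = 5 - 28*K (a(K) = 5 + (K + K)*(-14) = 5 + (2*K)*(-14) = 5 - 28*K)
1/a(V(I(B(2)))) = 1/(5 - 28*(-9 - 4*(2 + 6³ + 2*6²))) = 1/(5 - 28*(-9 - 4*(2 + 216 + 2*36))) = 1/(5 - 28*(-9 - 4*(2 + 216 + 72))) = 1/(5 - 28*(-9 - 4*290)) = 1/(5 - 28*(-9 - 1160)) = 1/(5 - 28*(-1169)) = 1/(5 + 32732) = 1/32737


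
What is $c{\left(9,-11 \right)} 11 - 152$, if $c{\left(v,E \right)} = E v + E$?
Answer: $-1362$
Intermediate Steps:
$c{\left(v,E \right)} = E + E v$
$c{\left(9,-11 \right)} 11 - 152 = - 11 \left(1 + 9\right) 11 - 152 = \left(-11\right) 10 \cdot 11 - 152 = \left(-110\right) 11 - 152 = -1210 - 152 = -1362$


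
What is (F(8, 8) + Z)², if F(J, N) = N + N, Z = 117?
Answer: 17689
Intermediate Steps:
F(J, N) = 2*N
(F(8, 8) + Z)² = (2*8 + 117)² = (16 + 117)² = 133² = 17689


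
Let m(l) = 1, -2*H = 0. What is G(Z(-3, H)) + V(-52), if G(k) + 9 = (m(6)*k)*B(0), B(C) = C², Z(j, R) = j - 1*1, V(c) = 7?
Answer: -2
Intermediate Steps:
H = 0 (H = -½*0 = 0)
Z(j, R) = -1 + j (Z(j, R) = j - 1 = -1 + j)
G(k) = -9 (G(k) = -9 + (1*k)*0² = -9 + k*0 = -9 + 0 = -9)
G(Z(-3, H)) + V(-52) = -9 + 7 = -2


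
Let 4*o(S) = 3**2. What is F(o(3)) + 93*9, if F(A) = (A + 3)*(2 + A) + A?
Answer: 13785/16 ≈ 861.56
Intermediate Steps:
o(S) = 9/4 (o(S) = (1/4)*3**2 = (1/4)*9 = 9/4)
F(A) = A + (2 + A)*(3 + A) (F(A) = (3 + A)*(2 + A) + A = (2 + A)*(3 + A) + A = A + (2 + A)*(3 + A))
F(o(3)) + 93*9 = (6 + (9/4)**2 + 6*(9/4)) + 93*9 = (6 + 81/16 + 27/2) + 837 = 393/16 + 837 = 13785/16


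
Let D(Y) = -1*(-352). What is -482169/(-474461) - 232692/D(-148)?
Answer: -27558388881/41752568 ≈ -660.04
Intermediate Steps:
D(Y) = 352
-482169/(-474461) - 232692/D(-148) = -482169/(-474461) - 232692/352 = -482169*(-1/474461) - 232692*1/352 = 482169/474461 - 58173/88 = -27558388881/41752568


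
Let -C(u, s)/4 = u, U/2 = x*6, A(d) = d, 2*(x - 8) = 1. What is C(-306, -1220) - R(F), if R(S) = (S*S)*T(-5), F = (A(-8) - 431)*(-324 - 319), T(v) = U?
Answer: -8127391081134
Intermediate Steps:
x = 17/2 (x = 8 + (1/2)*1 = 8 + 1/2 = 17/2 ≈ 8.5000)
U = 102 (U = 2*((17/2)*6) = 2*51 = 102)
T(v) = 102
C(u, s) = -4*u
F = 282277 (F = (-8 - 431)*(-324 - 319) = -439*(-643) = 282277)
R(S) = 102*S**2 (R(S) = (S*S)*102 = S**2*102 = 102*S**2)
C(-306, -1220) - R(F) = -4*(-306) - 102*282277**2 = 1224 - 102*79680304729 = 1224 - 1*8127391082358 = 1224 - 8127391082358 = -8127391081134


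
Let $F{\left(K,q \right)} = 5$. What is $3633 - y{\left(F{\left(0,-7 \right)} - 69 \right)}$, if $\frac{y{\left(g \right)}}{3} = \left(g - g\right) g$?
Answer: $3633$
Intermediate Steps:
$y{\left(g \right)} = 0$ ($y{\left(g \right)} = 3 \left(g - g\right) g = 3 \cdot 0 g = 3 \cdot 0 = 0$)
$3633 - y{\left(F{\left(0,-7 \right)} - 69 \right)} = 3633 - 0 = 3633 + 0 = 3633$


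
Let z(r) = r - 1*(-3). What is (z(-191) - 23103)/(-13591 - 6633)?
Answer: 23291/20224 ≈ 1.1517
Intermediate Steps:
z(r) = 3 + r (z(r) = r + 3 = 3 + r)
(z(-191) - 23103)/(-13591 - 6633) = ((3 - 191) - 23103)/(-13591 - 6633) = (-188 - 23103)/(-20224) = -23291*(-1/20224) = 23291/20224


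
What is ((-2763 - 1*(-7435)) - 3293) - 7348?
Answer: -5969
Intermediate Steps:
((-2763 - 1*(-7435)) - 3293) - 7348 = ((-2763 + 7435) - 3293) - 7348 = (4672 - 3293) - 7348 = 1379 - 7348 = -5969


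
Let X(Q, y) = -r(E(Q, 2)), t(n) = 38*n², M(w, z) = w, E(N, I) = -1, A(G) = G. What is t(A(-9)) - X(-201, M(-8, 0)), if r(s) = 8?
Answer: 3086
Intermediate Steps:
X(Q, y) = -8 (X(Q, y) = -1*8 = -8)
t(A(-9)) - X(-201, M(-8, 0)) = 38*(-9)² - 1*(-8) = 38*81 + 8 = 3078 + 8 = 3086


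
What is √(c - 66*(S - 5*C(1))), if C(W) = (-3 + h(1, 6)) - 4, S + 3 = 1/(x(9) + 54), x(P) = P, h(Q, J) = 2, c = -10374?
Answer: 76*I*√903/21 ≈ 108.75*I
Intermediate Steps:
S = -188/63 (S = -3 + 1/(9 + 54) = -3 + 1/63 = -188/63 ≈ -2.9841)
C(W) = -5 (C(W) = (-3 + 2) - 4 = -1 - 4 = -5)
√(c - 66*(S - 5*C(1))) = √(-10374 - 66*(-188/63 - 5*(-5))) = √(-10374 - 66*(-188/63 + 25)) = √(-10374 - 66*1387/63) = √(-10374 - 30514/21) = √(-248368/21) = 76*I*√903/21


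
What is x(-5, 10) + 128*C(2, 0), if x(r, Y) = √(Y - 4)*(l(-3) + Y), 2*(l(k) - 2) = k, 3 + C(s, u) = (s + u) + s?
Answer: 128 + 21*√6/2 ≈ 153.72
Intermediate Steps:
C(s, u) = -3 + u + 2*s (C(s, u) = -3 + ((s + u) + s) = -3 + (u + 2*s) = -3 + u + 2*s)
l(k) = 2 + k/2
x(r, Y) = √(-4 + Y)*(½ + Y) (x(r, Y) = √(Y - 4)*((2 + (½)*(-3)) + Y) = √(-4 + Y)*((2 - 3/2) + Y) = √(-4 + Y)*(½ + Y))
x(-5, 10) + 128*C(2, 0) = √(-4 + 10)*(½ + 10) + 128*(-3 + 0 + 2*2) = √6*(21/2) + 128*(-3 + 0 + 4) = 21*√6/2 + 128*1 = 21*√6/2 + 128 = 128 + 21*√6/2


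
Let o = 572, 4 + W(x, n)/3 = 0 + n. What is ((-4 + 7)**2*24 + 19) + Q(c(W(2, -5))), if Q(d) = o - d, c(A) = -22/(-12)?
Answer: 4831/6 ≈ 805.17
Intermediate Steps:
W(x, n) = -12 + 3*n (W(x, n) = -12 + 3*(0 + n) = -12 + 3*n)
c(A) = 11/6 (c(A) = -22*(-1/12) = 11/6)
Q(d) = 572 - d
((-4 + 7)**2*24 + 19) + Q(c(W(2, -5))) = ((-4 + 7)**2*24 + 19) + (572 - 1*11/6) = (3**2*24 + 19) + (572 - 11/6) = (9*24 + 19) + 3421/6 = (216 + 19) + 3421/6 = 235 + 3421/6 = 4831/6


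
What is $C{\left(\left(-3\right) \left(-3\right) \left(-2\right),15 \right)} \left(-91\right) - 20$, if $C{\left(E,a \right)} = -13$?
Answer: $1163$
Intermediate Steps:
$C{\left(\left(-3\right) \left(-3\right) \left(-2\right),15 \right)} \left(-91\right) - 20 = \left(-13\right) \left(-91\right) - 20 = 1183 - 20 = 1163$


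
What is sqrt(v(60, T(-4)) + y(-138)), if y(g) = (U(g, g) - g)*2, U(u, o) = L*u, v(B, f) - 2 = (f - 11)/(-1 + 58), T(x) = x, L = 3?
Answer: I*sqrt(198645)/19 ≈ 23.458*I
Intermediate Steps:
v(B, f) = 103/57 + f/57 (v(B, f) = 2 + (f - 11)/(-1 + 58) = 2 + (-11 + f)/57 = 2 + (-11 + f)*(1/57) = 2 + (-11/57 + f/57) = 103/57 + f/57)
U(u, o) = 3*u
y(g) = 4*g (y(g) = (3*g - g)*2 = (2*g)*2 = 4*g)
sqrt(v(60, T(-4)) + y(-138)) = sqrt((103/57 + (1/57)*(-4)) + 4*(-138)) = sqrt((103/57 - 4/57) - 552) = sqrt(33/19 - 552) = sqrt(-10455/19) = I*sqrt(198645)/19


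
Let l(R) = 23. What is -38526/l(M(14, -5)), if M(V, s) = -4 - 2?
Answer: -38526/23 ≈ -1675.0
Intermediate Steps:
M(V, s) = -6
-38526/l(M(14, -5)) = -38526/23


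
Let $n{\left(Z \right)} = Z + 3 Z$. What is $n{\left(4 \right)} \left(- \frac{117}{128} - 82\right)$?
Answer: $- \frac{10613}{8} \approx -1326.6$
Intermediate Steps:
$n{\left(Z \right)} = 4 Z$
$n{\left(4 \right)} \left(- \frac{117}{128} - 82\right) = 4 \cdot 4 \left(- \frac{117}{128} - 82\right) = 16 \left(\left(-117\right) \frac{1}{128} - 82\right) = 16 \left(- \frac{117}{128} - 82\right) = 16 \left(- \frac{10613}{128}\right) = - \frac{10613}{8}$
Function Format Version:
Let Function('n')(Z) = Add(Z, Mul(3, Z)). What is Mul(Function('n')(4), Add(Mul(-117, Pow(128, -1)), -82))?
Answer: Rational(-10613, 8) ≈ -1326.6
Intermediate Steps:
Function('n')(Z) = Mul(4, Z)
Mul(Function('n')(4), Add(Mul(-117, Pow(128, -1)), -82)) = Mul(Mul(4, 4), Add(Mul(-117, Pow(128, -1)), -82)) = Mul(16, Add(Mul(-117, Rational(1, 128)), -82)) = Mul(16, Add(Rational(-117, 128), -82)) = Mul(16, Rational(-10613, 128)) = Rational(-10613, 8)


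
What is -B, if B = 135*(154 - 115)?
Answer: -5265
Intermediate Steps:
B = 5265 (B = 135*39 = 5265)
-B = -1*5265 = -5265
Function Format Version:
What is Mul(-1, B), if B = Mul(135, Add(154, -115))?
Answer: -5265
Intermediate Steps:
B = 5265 (B = Mul(135, 39) = 5265)
Mul(-1, B) = Mul(-1, 5265) = -5265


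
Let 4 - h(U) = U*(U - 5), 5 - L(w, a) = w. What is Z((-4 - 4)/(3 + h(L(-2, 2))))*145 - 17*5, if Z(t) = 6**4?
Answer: 187835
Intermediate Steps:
L(w, a) = 5 - w
h(U) = 4 - U*(-5 + U) (h(U) = 4 - U*(U - 5) = 4 - U*(-5 + U))
Z(t) = 1296
Z((-4 - 4)/(3 + h(L(-2, 2))))*145 - 17*5 = 1296*145 - 17*5 = 187920 - 85 = 187835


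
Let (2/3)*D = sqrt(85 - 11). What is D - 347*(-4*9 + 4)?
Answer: 11104 + 3*sqrt(74)/2 ≈ 11117.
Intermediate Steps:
D = 3*sqrt(74)/2 (D = 3*sqrt(85 - 11)/2 = 3*sqrt(74)/2 ≈ 12.903)
D - 347*(-4*9 + 4) = 3*sqrt(74)/2 - 347*(-4*9 + 4) = 3*sqrt(74)/2 - 347*(-36 + 4) = 3*sqrt(74)/2 - 347*(-32) = 3*sqrt(74)/2 + 11104 = 11104 + 3*sqrt(74)/2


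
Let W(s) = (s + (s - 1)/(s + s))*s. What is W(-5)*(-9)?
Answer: -198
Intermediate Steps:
W(s) = s*(s + (-1 + s)/(2*s)) (W(s) = (s + (-1 + s)/((2*s)))*s = (s + (-1 + s)*(1/(2*s)))*s = (s + (-1 + s)/(2*s))*s = s*(s + (-1 + s)/(2*s)))
W(-5)*(-9) = (-½ + (-5)² + (½)*(-5))*(-9) = (-½ + 25 - 5/2)*(-9) = 22*(-9) = -198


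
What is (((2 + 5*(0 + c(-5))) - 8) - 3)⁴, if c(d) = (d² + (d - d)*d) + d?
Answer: 68574961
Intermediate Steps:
c(d) = d + d² (c(d) = (d² + 0*d) + d = (d² + 0) + d = d² + d = d + d²)
(((2 + 5*(0 + c(-5))) - 8) - 3)⁴ = (((2 + 5*(0 - 5*(1 - 5))) - 8) - 3)⁴ = (((2 + 5*(0 - 5*(-4))) - 8) - 3)⁴ = (((2 + 5*(0 + 20)) - 8) - 3)⁴ = (((2 + 5*20) - 8) - 3)⁴ = (((2 + 100) - 8) - 3)⁴ = ((102 - 8) - 3)⁴ = (94 - 3)⁴ = 91⁴ = 68574961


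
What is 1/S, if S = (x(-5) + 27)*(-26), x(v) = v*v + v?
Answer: -1/1222 ≈ -0.00081833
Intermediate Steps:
x(v) = v + v**2 (x(v) = v**2 + v = v + v**2)
S = -1222 (S = (-5*(1 - 5) + 27)*(-26) = (-5*(-4) + 27)*(-26) = (20 + 27)*(-26) = 47*(-26) = -1222)
1/S = 1/(-1222) = -1/1222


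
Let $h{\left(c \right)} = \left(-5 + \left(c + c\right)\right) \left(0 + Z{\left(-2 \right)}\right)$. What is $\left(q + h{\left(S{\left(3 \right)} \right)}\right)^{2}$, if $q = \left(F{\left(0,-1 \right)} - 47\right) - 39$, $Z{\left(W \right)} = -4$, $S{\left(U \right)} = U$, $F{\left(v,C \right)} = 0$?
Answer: $8100$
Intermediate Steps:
$h{\left(c \right)} = 20 - 8 c$ ($h{\left(c \right)} = \left(-5 + \left(c + c\right)\right) \left(0 - 4\right) = \left(-5 + 2 c\right) \left(-4\right) = 20 - 8 c$)
$q = -86$ ($q = \left(0 - 47\right) - 39 = -47 - 39 = -86$)
$\left(q + h{\left(S{\left(3 \right)} \right)}\right)^{2} = \left(-86 + \left(20 - 24\right)\right)^{2} = \left(-86 - 4\right)^{2} = \left(-90\right)^{2} = 8100$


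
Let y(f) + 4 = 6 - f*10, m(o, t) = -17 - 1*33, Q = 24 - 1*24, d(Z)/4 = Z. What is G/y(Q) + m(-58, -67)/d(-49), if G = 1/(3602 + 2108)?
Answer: 142799/559580 ≈ 0.25519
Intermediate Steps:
d(Z) = 4*Z
Q = 0 (Q = 24 - 24 = 0)
m(o, t) = -50 (m(o, t) = -17 - 33 = -50)
y(f) = 2 - 10*f (y(f) = -4 + (6 - f*10) = -4 + (6 - 10*f) = 2 - 10*f)
G = 1/5710 ≈ 0.00017513
G/y(Q) + m(-58, -67)/d(-49) = 1/(5710*(2 - 10*0)) - 50/(4*(-49)) = 1/(5710*(2 + 0)) - 50/(-196) = (1/5710)/2 - 50*(-1/196) = (1/5710)*(½) + 25/98 = 1/11420 + 25/98 = 142799/559580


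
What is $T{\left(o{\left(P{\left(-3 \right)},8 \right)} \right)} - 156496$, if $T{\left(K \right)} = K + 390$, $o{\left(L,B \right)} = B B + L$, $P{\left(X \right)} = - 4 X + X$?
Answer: $-156033$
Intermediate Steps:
$P{\left(X \right)} = - 3 X$
$o{\left(L,B \right)} = L + B^{2}$ ($o{\left(L,B \right)} = B^{2} + L = L + B^{2}$)
$T{\left(K \right)} = 390 + K$
$T{\left(o{\left(P{\left(-3 \right)},8 \right)} \right)} - 156496 = \left(390 - \left(-9 - 8^{2}\right)\right) - 156496 = \left(390 + \left(9 + 64\right)\right) - 156496 = \left(390 + 73\right) - 156496 = 463 - 156496 = -156033$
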